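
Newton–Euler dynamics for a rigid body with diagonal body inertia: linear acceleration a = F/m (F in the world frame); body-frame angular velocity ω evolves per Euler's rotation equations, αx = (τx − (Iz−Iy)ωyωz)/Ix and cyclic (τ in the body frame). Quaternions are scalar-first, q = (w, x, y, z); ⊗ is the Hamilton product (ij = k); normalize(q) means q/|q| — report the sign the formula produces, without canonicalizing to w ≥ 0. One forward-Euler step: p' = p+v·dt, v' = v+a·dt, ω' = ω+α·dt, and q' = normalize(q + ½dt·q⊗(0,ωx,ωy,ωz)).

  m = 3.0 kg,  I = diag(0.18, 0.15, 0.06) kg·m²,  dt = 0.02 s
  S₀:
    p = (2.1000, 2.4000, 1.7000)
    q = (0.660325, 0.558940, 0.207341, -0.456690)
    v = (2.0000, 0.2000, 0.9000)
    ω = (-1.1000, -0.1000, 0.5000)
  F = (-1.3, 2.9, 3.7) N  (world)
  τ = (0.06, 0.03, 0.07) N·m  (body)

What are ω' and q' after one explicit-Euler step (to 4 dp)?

precession coupling ω×(Iω) = (0.0045, -0.0660, -0.0033)
α = I⁻¹(τ − ω×Iω) = (0.3083, 0.6400, 1.2217)
ω + α·dt = (-1.0938, -0.0872, 0.5244)
q⊗(0,ω) = (0.8639131, -0.6683560, 0.1568565, 0.5023436)
q' = normalize(q + ½dt·q⊗(0,ω)) = (0.6689, 0.5522, 0.2089, -0.4516)

ω' = (-1.0938, -0.0872, 0.5244)
q' = (0.6689, 0.5522, 0.2089, -0.4516)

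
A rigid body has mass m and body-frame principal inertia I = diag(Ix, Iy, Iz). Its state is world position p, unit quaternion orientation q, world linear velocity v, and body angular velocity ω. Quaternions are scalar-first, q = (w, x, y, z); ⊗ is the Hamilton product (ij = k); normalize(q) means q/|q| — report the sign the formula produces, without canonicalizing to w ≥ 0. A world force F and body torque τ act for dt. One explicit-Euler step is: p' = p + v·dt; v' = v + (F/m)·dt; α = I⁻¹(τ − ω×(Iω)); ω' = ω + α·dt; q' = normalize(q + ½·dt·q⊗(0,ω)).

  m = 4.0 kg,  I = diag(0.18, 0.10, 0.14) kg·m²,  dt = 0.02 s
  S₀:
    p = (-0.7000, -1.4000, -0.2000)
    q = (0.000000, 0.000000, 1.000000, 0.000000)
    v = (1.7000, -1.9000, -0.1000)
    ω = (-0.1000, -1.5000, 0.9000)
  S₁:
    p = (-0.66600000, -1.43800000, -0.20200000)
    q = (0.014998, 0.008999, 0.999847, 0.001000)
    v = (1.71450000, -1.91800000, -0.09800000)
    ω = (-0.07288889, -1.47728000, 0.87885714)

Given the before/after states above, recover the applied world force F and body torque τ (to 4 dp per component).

F = (2.9000, -3.6000, 0.4000)
τ = (0.1900, 0.1100, -0.1600)

velocity change Δv = (0.01450000, -0.01800000, 0.00200000)
m·(v₁−v₀)/dt = (2.9000, -3.6000, 0.4000)
rate change Δω = (0.02711111, 0.02272000, -0.02114286)
applied torque τ = (0.1900, 0.1100, -0.1600)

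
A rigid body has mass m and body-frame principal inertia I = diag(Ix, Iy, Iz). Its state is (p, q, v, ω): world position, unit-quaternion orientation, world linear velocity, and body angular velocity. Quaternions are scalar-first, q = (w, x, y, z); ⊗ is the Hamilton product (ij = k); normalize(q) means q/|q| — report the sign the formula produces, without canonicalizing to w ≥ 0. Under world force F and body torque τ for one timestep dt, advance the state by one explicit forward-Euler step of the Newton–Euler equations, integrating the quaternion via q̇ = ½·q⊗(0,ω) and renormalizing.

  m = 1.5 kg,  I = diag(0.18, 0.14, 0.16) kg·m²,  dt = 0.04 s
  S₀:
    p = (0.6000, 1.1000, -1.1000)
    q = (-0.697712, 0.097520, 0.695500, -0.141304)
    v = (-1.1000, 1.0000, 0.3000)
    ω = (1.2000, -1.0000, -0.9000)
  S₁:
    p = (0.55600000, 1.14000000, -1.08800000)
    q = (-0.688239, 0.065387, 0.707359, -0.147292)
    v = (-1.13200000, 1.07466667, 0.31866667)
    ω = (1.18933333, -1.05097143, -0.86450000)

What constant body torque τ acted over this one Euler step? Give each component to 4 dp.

Δω = ω₁−ω₀ = (-0.01066667, -0.05097143, 0.03550000)
gyro term ω₀×Iω₀ = (0.0180, -0.0216, 0.0480)
τ = I·(Δω/dt) + ω₀×(Iω₀) = (-0.0300, -0.2000, 0.1900)

τ = (-0.0300, -0.2000, 0.1900)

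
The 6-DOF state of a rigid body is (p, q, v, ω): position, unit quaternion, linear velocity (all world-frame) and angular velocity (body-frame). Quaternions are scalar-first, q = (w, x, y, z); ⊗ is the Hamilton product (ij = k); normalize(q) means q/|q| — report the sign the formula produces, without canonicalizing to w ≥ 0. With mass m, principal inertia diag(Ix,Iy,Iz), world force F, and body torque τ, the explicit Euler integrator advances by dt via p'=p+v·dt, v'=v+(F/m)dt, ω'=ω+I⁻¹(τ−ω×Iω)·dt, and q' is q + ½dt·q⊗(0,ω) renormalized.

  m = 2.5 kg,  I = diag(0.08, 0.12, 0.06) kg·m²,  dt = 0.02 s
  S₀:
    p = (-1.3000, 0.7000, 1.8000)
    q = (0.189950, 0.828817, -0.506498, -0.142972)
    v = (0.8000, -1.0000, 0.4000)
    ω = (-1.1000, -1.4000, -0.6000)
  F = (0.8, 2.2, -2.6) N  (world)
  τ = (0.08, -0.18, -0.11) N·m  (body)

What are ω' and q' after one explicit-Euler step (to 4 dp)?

ω' = (-1.0674, -1.4322, -0.6572)
q' = (0.1911, 0.8276, -0.5025, -0.1613)

ω×(Iω) gyroscopic = (-0.0504, 0.0132, 0.0616)
angular accel α = (1.6300, -1.6100, -2.8600)
new body rate ω' = (-1.0674, -1.4322, -0.6572)
q⊗(0,ω) = (0.1168183, -0.1052070, 0.3886294, -1.8314616)
updated quaternion q' = (0.1911, 0.8276, -0.5025, -0.1613)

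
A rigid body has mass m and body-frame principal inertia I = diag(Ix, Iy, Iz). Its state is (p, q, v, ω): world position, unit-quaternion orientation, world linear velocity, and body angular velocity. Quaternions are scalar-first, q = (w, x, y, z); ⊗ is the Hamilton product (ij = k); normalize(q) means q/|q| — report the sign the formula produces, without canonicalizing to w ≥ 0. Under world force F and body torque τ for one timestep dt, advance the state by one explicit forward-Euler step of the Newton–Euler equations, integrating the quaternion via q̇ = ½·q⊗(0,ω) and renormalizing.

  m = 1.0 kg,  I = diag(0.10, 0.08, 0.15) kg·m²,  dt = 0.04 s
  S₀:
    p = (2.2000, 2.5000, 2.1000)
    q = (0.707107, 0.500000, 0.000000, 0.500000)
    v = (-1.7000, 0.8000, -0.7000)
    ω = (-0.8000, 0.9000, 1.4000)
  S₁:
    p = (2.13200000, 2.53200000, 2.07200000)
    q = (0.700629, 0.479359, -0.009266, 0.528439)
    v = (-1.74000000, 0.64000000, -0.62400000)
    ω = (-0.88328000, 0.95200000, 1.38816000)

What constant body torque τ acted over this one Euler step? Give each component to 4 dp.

rate change Δω = (-0.08328000, 0.05200000, -0.01184000)
τ = I·(Δω/dt) + ω₀×(Iω₀) = (-0.1200, 0.1600, -0.0300)

τ = (-0.1200, 0.1600, -0.0300)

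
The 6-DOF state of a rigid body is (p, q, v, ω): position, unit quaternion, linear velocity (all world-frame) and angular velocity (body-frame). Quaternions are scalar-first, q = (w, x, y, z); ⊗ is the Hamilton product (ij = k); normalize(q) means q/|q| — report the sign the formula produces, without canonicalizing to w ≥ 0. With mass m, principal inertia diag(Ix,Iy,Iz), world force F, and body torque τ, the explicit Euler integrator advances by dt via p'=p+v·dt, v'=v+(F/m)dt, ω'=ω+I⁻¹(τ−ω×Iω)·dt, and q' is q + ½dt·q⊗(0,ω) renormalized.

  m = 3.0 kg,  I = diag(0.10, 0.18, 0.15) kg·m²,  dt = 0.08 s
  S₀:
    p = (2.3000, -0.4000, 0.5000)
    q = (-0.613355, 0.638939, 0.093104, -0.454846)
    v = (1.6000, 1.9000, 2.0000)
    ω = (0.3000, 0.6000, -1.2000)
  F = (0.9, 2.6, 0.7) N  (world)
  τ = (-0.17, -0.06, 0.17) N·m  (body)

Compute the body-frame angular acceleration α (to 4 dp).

gyro term ω×Iω = (0.0216, 0.0180, 0.0144)
angular accel α = (-1.9160, -0.4333, 1.0373)

α = (-1.9160, -0.4333, 1.0373)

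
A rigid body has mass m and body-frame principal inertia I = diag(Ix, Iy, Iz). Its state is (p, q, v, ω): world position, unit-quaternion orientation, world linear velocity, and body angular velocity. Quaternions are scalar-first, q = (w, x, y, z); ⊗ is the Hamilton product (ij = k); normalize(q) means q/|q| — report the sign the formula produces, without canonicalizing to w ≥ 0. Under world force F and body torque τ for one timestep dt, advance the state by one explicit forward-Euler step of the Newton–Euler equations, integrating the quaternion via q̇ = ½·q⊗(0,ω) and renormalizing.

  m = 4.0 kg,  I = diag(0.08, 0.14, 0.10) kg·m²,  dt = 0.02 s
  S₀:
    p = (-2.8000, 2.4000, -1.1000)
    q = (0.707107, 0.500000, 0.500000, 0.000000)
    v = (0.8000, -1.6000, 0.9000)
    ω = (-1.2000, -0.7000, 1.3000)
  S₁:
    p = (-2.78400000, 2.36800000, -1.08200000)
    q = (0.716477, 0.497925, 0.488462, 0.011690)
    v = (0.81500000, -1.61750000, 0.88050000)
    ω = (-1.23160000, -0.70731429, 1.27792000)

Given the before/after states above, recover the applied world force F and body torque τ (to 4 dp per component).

v₁ − v₀ = (0.01500000, -0.01750000, -0.01950000)
m·(v₁−v₀)/dt = (3.0000, -3.5000, -3.9000)
Δω = ω₁−ω₀ = (-0.03160000, -0.00731429, -0.02208000)
applied torque τ = (-0.0900, -0.0200, -0.0600)

F = (3.0000, -3.5000, -3.9000)
τ = (-0.0900, -0.0200, -0.0600)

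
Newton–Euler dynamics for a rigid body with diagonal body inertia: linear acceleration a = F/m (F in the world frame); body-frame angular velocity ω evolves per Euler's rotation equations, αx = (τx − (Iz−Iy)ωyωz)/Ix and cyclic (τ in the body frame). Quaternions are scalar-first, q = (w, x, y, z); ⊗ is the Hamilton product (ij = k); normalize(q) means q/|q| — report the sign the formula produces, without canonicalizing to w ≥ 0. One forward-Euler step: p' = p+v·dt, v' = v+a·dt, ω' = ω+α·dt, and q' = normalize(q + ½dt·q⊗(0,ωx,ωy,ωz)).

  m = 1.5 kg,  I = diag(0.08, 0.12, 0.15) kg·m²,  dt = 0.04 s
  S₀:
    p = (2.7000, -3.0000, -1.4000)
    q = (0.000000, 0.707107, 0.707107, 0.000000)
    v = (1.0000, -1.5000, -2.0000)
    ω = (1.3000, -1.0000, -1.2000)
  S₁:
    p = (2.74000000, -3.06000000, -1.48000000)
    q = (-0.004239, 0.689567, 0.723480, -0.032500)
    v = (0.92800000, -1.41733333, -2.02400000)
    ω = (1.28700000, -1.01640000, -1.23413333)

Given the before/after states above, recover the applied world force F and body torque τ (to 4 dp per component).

rate change Δω = (-0.01300000, -0.01640000, -0.03413333)
applied torque τ = (0.0100, 0.0600, -0.1800)
velocity change Δv = (-0.07200000, 0.08266667, -0.02400000)
applied force F = (-2.7000, 3.1000, -0.9000)

F = (-2.7000, 3.1000, -0.9000)
τ = (0.0100, 0.0600, -0.1800)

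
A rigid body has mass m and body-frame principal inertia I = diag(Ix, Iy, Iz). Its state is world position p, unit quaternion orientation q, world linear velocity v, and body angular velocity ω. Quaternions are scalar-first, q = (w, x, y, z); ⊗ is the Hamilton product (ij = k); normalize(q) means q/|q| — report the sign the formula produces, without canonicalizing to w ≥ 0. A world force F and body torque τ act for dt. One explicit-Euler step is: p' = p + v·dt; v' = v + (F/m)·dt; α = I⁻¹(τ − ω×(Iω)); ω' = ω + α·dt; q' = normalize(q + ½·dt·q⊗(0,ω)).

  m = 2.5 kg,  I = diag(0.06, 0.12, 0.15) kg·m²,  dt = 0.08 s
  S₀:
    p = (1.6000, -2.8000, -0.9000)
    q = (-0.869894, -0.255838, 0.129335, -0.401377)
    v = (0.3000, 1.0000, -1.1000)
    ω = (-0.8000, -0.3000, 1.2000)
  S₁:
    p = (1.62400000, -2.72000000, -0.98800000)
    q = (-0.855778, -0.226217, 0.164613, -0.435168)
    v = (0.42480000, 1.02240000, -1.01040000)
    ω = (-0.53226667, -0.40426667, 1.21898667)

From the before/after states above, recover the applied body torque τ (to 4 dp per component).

ω₁ − ω₀ = (0.26773333, -0.10426667, 0.01898667)
I·α + gyro = (0.1900, -0.0700, 0.0500)

τ = (0.1900, -0.0700, 0.0500)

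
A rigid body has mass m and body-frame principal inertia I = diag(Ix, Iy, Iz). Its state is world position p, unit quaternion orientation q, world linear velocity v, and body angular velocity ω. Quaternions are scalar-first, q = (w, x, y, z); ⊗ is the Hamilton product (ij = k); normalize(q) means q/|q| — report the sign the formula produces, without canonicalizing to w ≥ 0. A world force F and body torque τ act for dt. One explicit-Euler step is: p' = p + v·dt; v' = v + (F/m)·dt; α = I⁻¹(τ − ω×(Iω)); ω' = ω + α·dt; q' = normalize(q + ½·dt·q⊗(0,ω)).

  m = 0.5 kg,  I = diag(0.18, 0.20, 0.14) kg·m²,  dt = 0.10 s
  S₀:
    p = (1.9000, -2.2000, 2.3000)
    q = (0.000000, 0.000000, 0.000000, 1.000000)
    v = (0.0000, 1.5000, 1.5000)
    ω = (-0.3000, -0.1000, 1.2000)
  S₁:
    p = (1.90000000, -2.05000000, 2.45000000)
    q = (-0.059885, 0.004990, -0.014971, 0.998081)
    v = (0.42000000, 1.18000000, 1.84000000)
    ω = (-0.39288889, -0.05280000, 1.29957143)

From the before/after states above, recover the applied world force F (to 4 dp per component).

F = (2.1000, -1.6000, 1.7000)

v₁ − v₀ = (0.42000000, -0.32000000, 0.34000000)
m·(v₁−v₀)/dt = (2.1000, -1.6000, 1.7000)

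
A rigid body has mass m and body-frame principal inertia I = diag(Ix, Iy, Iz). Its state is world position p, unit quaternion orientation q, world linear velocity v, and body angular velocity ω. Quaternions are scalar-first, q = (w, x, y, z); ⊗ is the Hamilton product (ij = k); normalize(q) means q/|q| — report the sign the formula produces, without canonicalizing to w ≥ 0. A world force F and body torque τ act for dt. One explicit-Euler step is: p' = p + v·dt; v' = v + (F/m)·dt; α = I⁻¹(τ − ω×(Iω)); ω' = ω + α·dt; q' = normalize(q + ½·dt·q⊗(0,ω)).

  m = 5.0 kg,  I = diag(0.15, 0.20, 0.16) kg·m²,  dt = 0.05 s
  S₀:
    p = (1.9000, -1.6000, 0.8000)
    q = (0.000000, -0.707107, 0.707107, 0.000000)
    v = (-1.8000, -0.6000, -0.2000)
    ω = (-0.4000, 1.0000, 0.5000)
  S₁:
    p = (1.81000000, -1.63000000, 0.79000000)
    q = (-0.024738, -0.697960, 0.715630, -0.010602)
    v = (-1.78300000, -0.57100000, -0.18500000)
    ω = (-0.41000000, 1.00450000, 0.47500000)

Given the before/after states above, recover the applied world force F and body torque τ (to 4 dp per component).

F = (1.7000, 2.9000, 1.5000)
τ = (-0.0500, 0.0200, -0.1000)

rate change Δω = (-0.01000000, 0.00450000, -0.02500000)
I·α + gyro = (-0.0500, 0.0200, -0.1000)
Δv = v₁−v₀ = (0.01700000, 0.02900000, 0.01500000)
m·(v₁−v₀)/dt = (1.7000, 2.9000, 1.5000)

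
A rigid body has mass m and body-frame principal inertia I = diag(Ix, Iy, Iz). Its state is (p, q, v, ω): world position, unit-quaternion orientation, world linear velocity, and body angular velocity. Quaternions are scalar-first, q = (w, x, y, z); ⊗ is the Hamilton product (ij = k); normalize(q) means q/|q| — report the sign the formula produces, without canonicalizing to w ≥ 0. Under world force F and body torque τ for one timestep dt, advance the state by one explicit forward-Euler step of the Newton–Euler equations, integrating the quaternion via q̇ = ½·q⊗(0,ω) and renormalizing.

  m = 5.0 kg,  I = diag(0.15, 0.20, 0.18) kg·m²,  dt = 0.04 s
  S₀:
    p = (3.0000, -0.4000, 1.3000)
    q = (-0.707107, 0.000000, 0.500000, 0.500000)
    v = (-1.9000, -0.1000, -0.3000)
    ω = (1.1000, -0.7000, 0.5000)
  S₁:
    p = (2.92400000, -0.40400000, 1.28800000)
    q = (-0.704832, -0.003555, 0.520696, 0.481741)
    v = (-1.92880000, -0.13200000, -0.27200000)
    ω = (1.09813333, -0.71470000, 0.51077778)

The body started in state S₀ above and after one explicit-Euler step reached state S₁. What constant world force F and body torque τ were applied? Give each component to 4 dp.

Δv = v₁−v₀ = (-0.02880000, -0.03200000, 0.02800000)
F = m·Δv/dt = (-3.6000, -4.0000, 3.5000)
Δω = ω₁−ω₀ = (-0.00186667, -0.01470000, 0.01077778)
gyro term ω₀×Iω₀ = (0.0070, -0.0165, -0.0385)
applied torque τ = (0.0000, -0.0900, 0.0100)

F = (-3.6000, -4.0000, 3.5000)
τ = (0.0000, -0.0900, 0.0100)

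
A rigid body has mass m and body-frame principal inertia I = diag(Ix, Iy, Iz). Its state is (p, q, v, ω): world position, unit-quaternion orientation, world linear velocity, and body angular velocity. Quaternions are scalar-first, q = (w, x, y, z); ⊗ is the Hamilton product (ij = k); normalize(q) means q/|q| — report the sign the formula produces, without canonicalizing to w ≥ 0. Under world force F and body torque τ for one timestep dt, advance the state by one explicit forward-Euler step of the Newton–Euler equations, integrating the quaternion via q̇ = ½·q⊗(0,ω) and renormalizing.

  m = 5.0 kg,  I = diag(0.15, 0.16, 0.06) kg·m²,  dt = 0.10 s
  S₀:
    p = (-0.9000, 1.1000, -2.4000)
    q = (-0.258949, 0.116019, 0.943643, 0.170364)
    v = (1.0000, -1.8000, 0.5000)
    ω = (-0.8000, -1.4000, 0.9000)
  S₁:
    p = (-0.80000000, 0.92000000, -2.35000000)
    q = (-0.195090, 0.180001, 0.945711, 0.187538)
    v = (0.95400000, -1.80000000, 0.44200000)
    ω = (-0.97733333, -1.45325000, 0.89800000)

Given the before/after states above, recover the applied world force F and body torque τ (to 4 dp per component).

F = (-2.3000, 0.0000, -2.9000)
τ = (-0.1400, -0.1500, 0.0100)

Δω = ω₁−ω₀ = (-0.17733333, -0.05325000, -0.00200000)
ω₀×(Iω₀) = (0.1260, -0.0648, 0.0112)
τ = I·(Δω/dt) + ω₀×(Iω₀) = (-0.1400, -0.1500, 0.0100)
Δv = v₁−v₀ = (-0.04600000, 0.00000000, -0.05800000)
F = m·Δv/dt = (-2.3000, 0.0000, -2.9000)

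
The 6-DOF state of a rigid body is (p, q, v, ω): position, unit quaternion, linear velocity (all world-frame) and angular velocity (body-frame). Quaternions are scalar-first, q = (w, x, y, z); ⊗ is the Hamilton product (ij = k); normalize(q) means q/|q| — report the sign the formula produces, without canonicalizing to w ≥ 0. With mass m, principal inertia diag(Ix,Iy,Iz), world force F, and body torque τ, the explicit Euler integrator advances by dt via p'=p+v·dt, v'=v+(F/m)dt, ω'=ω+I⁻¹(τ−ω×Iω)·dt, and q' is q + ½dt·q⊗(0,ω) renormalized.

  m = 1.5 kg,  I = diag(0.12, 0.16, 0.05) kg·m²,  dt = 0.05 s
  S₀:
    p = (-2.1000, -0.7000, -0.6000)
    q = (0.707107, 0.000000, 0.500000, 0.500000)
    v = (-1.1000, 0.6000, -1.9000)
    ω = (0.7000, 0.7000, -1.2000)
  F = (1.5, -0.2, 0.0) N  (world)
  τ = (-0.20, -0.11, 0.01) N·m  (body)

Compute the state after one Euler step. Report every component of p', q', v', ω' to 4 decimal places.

p' = (-2.1550, -0.6700, -0.6950)
q' = (0.7128, -0.0114, 0.5207, 0.4697)
v' = (-1.0500, 0.5933, -1.9000)
ω' = (0.5782, 0.6840, -1.2096)

p + v·dt = (-2.1550, -0.6700, -0.6950)
new velocity v' = (-1.0500, 0.5933, -1.9000)
gyro term ω×Iω = (0.0924, -0.0588, 0.0196)
angular accel α = (-2.4367, -0.3200, -0.1920)
ω' = ω + α·dt = (0.5782, 0.6840, -1.2096)
Hamilton product q⊗(0,ω) = (0.2500000, -0.4550251, 0.8449749, -1.1985284)
q + ½dt·q⊗(0,ω), renormalized = (0.7128, -0.0114, 0.5207, 0.4697)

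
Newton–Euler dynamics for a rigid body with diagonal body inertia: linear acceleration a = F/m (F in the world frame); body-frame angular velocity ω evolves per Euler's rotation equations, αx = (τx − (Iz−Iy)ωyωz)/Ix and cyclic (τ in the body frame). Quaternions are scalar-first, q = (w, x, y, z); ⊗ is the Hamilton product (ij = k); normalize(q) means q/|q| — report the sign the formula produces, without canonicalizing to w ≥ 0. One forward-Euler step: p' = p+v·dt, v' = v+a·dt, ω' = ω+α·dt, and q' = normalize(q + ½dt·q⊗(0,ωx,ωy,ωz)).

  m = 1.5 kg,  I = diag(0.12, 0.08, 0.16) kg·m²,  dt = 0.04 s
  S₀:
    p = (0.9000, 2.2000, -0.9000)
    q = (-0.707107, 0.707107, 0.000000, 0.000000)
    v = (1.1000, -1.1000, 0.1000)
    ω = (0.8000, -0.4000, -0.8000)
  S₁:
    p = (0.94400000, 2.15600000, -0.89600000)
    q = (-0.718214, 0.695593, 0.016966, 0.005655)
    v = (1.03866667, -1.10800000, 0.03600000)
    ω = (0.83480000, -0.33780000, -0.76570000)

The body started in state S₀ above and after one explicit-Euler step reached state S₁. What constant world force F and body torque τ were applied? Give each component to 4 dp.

F = (-2.3000, -0.3000, -2.4000)
τ = (0.1300, 0.1500, 0.1500)

v₁ − v₀ = (-0.06133333, -0.00800000, -0.06400000)
applied force F = (-2.3000, -0.3000, -2.4000)
rate change Δω = (0.03480000, 0.06220000, 0.03430000)
ω₀×(Iω₀) = (0.0256, 0.0256, 0.0128)
applied torque τ = (0.1300, 0.1500, 0.1500)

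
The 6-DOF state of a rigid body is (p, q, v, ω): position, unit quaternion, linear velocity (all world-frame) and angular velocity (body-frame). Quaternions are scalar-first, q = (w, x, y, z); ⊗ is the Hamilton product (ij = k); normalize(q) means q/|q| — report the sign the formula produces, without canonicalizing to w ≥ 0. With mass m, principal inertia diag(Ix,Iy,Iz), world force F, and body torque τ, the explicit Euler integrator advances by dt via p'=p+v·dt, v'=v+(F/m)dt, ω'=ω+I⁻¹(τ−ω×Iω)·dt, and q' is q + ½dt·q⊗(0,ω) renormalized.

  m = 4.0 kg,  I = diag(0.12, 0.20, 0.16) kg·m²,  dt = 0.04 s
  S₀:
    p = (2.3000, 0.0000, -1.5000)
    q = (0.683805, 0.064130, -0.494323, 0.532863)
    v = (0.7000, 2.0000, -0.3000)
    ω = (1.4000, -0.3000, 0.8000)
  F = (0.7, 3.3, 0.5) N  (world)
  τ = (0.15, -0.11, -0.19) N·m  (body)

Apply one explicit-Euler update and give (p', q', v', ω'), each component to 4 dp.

linear accel F/m = (0.1750, 0.8250, 0.1250)
p + v·dt = (2.3280, 0.0800, -1.5120)
v' = v + a·dt = (0.7070, 2.0330, -0.2950)
(τ − ω×Iω)/I = (1.1700, -0.3260, -0.9775)
ω + α·dt = (1.4468, -0.3130, 0.7609)
q⊗(0,ω) = (-0.6643693, 0.7217275, 0.4895627, 1.2198572)
q' = normalize(q + ½dt·q⊗(0,ω)) = (0.6702, 0.0785, -0.4843, 0.5570)

p' = (2.3280, 0.0800, -1.5120)
q' = (0.6702, 0.0785, -0.4843, 0.5570)
v' = (0.7070, 2.0330, -0.2950)
ω' = (1.4468, -0.3130, 0.7609)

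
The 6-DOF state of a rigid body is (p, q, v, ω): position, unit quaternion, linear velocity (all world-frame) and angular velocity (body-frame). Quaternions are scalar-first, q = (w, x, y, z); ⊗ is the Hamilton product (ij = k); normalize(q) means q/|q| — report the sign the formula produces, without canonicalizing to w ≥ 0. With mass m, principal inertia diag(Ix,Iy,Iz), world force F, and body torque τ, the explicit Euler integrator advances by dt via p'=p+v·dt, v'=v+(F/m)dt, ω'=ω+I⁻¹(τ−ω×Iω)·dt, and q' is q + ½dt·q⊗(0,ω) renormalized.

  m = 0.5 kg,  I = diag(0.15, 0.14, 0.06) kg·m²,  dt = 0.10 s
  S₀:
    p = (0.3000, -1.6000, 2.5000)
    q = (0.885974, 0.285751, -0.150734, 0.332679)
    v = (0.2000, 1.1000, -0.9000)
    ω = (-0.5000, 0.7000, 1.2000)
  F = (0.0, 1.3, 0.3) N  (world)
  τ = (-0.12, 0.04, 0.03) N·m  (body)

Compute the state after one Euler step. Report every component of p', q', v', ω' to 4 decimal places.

ω×(Iω) gyroscopic = (-0.0672, -0.0540, 0.0035)
(τ − ω×Iω)/I = (-0.3520, 0.6714, 0.4417)
ω + α·dt = (-0.5352, 0.7671, 1.2442)
2q̇ = q⊗(0,ω) = (-0.1508255, -0.8567431, 0.1109411, 1.1878275)
q + ½dt·q⊗(0,ω), renormalized = (0.8760, 0.2423, -0.1448, 0.3910)
p' = p + v·dt = (0.3200, -1.4900, 2.4100)
v + (F/m)dt = (0.2000, 1.3600, -0.8400)

p' = (0.3200, -1.4900, 2.4100)
q' = (0.8760, 0.2423, -0.1448, 0.3910)
v' = (0.2000, 1.3600, -0.8400)
ω' = (-0.5352, 0.7671, 1.2442)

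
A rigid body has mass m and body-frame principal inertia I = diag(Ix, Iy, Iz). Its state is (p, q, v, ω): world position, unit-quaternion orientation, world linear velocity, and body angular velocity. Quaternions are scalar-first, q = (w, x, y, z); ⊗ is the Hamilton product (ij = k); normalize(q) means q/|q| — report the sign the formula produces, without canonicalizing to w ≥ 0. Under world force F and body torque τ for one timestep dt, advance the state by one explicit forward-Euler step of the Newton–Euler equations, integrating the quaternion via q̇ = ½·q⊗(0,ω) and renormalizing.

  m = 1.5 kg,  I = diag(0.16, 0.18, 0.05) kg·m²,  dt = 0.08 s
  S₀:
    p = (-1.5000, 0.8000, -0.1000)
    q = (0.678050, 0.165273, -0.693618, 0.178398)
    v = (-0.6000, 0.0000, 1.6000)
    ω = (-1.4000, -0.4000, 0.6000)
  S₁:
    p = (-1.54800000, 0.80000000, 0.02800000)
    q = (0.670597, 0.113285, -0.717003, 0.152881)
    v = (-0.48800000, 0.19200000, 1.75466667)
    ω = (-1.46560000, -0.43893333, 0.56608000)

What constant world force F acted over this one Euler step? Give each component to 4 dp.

F = (2.1000, 3.6000, 2.9000)

v₁ − v₀ = (0.11200000, 0.19200000, 0.15466667)
m·(v₁−v₀)/dt = (2.1000, 3.6000, 2.9000)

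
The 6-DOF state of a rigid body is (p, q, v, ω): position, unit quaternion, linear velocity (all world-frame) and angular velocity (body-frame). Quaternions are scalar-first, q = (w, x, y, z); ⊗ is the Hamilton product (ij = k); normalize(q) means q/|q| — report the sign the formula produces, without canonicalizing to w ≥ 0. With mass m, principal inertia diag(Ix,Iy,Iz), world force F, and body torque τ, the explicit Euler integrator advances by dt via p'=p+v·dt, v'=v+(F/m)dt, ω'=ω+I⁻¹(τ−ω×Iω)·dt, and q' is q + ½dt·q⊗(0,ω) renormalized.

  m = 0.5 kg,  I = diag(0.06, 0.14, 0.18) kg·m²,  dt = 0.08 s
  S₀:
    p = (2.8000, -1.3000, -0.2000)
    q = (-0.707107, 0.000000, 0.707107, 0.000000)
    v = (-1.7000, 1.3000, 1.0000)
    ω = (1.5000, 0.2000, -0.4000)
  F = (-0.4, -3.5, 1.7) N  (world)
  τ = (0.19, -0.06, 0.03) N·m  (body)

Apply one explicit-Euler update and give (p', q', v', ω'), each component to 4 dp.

linear accel F/m = (-0.8000, -7.0000, 3.4000)
new position p' = (2.6640, -1.1960, -0.1200)
v + (F/m)dt = (-1.7640, 0.7400, 1.2720)
(τ − ω×Iω)/I = (3.2200, -0.9429, 0.0333)
ω' = ω + α·dt = (1.7576, 0.1246, -0.3973)
Hamilton product q⊗(0,ω) = (-0.1414214, -1.3435033, -0.1414214, -0.7778177)
q + ½dt·q⊗(0,ω), renormalized = (-0.7114, -0.0536, 0.7001, -0.0311)

p' = (2.6640, -1.1960, -0.1200)
q' = (-0.7114, -0.0536, 0.7001, -0.0311)
v' = (-1.7640, 0.7400, 1.2720)
ω' = (1.7576, 0.1246, -0.3973)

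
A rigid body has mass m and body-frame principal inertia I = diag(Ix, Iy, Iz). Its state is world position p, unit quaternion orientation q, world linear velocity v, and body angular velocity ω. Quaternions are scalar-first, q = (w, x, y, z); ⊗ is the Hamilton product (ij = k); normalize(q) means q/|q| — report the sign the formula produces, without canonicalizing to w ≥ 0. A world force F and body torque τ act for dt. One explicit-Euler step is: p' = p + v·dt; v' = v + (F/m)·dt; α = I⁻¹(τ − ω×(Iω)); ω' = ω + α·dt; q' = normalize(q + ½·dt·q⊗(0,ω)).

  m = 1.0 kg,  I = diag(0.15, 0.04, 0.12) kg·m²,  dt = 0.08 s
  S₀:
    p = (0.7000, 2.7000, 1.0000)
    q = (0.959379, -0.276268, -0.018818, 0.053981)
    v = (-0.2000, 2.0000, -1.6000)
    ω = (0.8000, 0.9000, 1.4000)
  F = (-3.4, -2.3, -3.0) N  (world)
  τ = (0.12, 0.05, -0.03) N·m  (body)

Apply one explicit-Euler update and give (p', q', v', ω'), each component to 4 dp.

p' = (0.6840, 2.8600, 0.8720)
q' = (0.9632, -0.2479, 0.0328, 0.0981)
v' = (-0.4720, 1.8160, -1.8400)
ω' = (0.8102, 0.9328, 1.4328)

gyro term ω×Iω = (0.1008, 0.0336, -0.0792)
α = I⁻¹(τ − ω×Iω) = (0.1280, 0.4100, 0.4100)
ω' = ω + α·dt = (0.8102, 0.9328, 1.4328)
Hamilton product q⊗(0,ω) = (0.1623772, 0.6925751, 1.2934011, 1.1095438)
updated quaternion q' = (0.9632, -0.2479, 0.0328, 0.0981)
p + v·dt = (0.6840, 2.8600, 0.8720)
v' = v + a·dt = (-0.4720, 1.8160, -1.8400)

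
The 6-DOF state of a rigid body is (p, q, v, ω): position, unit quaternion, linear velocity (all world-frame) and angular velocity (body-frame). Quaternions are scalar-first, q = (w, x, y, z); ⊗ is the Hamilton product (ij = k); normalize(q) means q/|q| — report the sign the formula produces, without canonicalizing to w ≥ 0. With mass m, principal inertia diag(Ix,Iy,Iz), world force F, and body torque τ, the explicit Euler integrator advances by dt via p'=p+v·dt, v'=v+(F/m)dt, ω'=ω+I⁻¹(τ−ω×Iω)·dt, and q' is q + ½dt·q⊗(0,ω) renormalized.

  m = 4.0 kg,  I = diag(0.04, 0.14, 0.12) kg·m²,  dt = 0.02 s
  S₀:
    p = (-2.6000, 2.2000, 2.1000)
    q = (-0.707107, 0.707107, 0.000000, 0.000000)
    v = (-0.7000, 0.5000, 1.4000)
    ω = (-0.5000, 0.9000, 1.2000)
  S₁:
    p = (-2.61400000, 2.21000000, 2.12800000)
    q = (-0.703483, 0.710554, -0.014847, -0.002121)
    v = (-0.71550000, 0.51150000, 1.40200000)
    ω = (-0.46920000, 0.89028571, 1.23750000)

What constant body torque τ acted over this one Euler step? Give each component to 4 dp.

τ = (0.0400, -0.0200, 0.1800)

rate change Δω = (0.03080000, -0.00971429, 0.03750000)
precession coupling = (-0.0216, 0.0480, -0.0450)
τ = I·(Δω/dt) + ω₀×(Iω₀) = (0.0400, -0.0200, 0.1800)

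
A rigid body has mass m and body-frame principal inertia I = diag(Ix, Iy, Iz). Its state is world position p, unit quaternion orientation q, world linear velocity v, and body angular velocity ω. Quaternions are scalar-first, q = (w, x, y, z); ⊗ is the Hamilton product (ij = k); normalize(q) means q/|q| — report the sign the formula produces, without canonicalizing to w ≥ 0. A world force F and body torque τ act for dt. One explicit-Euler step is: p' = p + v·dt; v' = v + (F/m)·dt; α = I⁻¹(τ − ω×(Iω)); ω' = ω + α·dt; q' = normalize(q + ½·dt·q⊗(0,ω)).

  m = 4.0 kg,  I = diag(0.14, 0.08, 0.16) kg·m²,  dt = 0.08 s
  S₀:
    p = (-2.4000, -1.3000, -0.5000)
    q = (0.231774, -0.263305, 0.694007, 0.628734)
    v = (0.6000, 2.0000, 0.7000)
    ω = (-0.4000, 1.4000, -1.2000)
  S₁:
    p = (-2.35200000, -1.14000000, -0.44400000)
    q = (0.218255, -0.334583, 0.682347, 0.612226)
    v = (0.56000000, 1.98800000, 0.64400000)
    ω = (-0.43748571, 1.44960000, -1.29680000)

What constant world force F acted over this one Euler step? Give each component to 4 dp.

velocity change Δv = (-0.04000000, -0.01200000, -0.05600000)
applied force F = (-2.0000, -0.6000, -2.8000)

F = (-2.0000, -0.6000, -2.8000)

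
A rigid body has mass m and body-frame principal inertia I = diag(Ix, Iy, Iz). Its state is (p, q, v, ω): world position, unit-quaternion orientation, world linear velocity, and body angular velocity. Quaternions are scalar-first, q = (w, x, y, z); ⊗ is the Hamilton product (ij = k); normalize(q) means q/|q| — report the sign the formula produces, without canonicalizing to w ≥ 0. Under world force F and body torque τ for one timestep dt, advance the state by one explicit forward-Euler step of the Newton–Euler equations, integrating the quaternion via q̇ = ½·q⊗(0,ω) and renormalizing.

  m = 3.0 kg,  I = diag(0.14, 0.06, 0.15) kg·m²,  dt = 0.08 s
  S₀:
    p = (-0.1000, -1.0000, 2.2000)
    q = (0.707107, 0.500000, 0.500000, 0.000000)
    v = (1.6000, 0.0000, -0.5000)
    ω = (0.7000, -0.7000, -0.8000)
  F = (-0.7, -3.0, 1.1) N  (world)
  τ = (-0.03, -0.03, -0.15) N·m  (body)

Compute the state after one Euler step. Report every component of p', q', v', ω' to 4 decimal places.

precession coupling ω×(Iω) = (0.0504, 0.0056, 0.0392)
α = I⁻¹(τ − ω×Iω) = (-0.5743, -0.5933, -1.2613)
ω + α·dt = (0.6541, -0.7475, -0.9009)
Hamilton product q⊗(0,ω) = (0.0000000, 0.0949749, -0.0949749, -1.2656856)
updated quaternion q' = (0.7062, 0.5031, 0.4956, -0.0506)
a = (-0.2333, -1.0000, 0.3667)
p + v·dt = (0.0280, -1.0000, 2.1600)
v + (F/m)dt = (1.5813, -0.0800, -0.4707)

p' = (0.0280, -1.0000, 2.1600)
q' = (0.7062, 0.5031, 0.4956, -0.0506)
v' = (1.5813, -0.0800, -0.4707)
ω' = (0.6541, -0.7475, -0.9009)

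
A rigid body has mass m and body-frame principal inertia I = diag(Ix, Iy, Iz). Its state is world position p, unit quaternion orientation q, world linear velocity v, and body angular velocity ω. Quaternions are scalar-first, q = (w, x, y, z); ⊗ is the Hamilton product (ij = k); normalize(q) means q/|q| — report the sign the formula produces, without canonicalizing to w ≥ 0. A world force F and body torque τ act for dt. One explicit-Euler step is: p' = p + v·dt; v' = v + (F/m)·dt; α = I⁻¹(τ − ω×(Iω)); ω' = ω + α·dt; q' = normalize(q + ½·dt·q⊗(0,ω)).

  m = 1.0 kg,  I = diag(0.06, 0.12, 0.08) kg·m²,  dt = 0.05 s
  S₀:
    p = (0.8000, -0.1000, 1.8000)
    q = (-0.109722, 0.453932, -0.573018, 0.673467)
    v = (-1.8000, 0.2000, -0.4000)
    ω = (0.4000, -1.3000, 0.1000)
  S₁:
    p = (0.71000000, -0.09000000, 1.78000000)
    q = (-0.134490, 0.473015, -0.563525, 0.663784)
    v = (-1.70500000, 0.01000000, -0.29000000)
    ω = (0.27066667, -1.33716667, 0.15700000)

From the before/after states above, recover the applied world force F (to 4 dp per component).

Δv = v₁−v₀ = (0.09500000, -0.19000000, 0.11000000)
F = m·Δv/dt = (1.9000, -3.8000, 2.2000)

F = (1.9000, -3.8000, 2.2000)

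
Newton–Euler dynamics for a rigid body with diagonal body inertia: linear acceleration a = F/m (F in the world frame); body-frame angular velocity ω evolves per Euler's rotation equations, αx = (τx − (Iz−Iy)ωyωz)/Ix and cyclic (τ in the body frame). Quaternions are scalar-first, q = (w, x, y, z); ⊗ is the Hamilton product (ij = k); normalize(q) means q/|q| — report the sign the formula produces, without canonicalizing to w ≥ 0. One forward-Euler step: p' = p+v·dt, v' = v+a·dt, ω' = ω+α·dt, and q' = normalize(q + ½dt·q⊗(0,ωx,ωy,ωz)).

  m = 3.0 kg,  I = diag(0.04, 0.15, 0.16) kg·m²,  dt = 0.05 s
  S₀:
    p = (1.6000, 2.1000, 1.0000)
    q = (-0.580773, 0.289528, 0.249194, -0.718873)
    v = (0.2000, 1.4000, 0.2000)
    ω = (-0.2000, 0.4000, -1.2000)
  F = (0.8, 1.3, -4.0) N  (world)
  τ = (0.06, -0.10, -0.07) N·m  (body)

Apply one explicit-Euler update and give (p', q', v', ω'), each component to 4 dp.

new position p' = (1.6100, 2.1700, 1.0100)
new velocity v' = (0.2133, 1.4217, 0.1333)
gyro term ω×Iω = (-0.0048, -0.0288, -0.0088)
angular accel α = (1.6200, -0.4747, -0.3825)
new body rate ω' = (-0.1190, 0.3763, -1.2191)
Hamilton product q⊗(0,ω) = (-0.9044196, 0.1046710, 0.2588990, 0.8625776)
q + ½dt·q⊗(0,ω), renormalized = (-0.6031, 0.2920, 0.2555, -0.6970)

p' = (1.6100, 2.1700, 1.0100)
q' = (-0.6031, 0.2920, 0.2555, -0.6970)
v' = (0.2133, 1.4217, 0.1333)
ω' = (-0.1190, 0.3763, -1.2191)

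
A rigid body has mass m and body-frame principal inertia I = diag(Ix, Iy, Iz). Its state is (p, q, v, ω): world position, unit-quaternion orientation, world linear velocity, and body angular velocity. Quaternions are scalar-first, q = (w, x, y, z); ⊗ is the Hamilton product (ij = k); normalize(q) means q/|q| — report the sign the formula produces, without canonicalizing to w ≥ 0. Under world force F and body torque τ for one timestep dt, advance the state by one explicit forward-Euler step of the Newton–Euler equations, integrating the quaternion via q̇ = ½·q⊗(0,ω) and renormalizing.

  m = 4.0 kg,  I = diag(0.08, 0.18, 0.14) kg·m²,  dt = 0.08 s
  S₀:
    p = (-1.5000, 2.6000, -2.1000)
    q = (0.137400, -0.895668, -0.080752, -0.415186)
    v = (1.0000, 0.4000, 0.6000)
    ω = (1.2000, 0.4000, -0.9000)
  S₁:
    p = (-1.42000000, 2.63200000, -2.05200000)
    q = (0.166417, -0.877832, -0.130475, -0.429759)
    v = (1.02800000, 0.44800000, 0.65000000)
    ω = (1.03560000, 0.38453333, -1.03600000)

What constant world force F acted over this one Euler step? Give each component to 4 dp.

velocity change Δv = (0.02800000, 0.04800000, 0.05000000)
F = m·Δv/dt = (1.4000, 2.4000, 2.5000)

F = (1.4000, 2.4000, 2.5000)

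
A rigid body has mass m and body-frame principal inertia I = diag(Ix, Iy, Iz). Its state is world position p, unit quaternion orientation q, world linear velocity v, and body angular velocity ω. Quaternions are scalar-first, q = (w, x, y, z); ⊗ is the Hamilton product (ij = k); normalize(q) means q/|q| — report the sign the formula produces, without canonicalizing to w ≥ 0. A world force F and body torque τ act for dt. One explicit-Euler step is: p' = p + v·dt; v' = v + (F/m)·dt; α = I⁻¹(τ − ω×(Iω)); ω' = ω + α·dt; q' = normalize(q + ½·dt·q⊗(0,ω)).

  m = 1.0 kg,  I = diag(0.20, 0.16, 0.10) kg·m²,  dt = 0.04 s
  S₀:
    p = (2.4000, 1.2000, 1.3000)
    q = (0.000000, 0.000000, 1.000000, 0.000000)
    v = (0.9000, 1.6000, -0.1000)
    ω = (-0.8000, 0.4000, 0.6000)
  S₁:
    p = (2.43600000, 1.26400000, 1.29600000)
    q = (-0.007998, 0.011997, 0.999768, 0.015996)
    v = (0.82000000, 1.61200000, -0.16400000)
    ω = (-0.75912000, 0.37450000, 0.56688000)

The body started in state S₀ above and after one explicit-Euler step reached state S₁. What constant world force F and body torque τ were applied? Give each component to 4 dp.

Δv = v₁−v₀ = (-0.08000000, 0.01200000, -0.06400000)
F = m·Δv/dt = (-2.0000, 0.3000, -1.6000)
Δω = ω₁−ω₀ = (0.04088000, -0.02550000, -0.03312000)
ω₀×(Iω₀) = (-0.0144, -0.0480, 0.0128)
applied torque τ = (0.1900, -0.1500, -0.0700)

F = (-2.0000, 0.3000, -1.6000)
τ = (0.1900, -0.1500, -0.0700)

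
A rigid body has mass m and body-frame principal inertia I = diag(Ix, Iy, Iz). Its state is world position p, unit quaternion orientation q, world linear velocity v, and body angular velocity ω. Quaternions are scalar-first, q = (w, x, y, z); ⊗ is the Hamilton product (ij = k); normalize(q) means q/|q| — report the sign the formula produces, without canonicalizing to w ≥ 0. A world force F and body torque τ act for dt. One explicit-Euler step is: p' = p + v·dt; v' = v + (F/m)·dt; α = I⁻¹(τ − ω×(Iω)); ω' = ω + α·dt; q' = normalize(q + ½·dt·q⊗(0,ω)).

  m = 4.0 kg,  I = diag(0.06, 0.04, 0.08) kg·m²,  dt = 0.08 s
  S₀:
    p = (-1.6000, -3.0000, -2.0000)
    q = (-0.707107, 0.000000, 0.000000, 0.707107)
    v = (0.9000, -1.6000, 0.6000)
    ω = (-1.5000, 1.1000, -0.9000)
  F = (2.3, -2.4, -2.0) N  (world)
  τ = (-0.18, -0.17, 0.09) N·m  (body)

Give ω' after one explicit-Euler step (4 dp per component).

gyro term ω×Iω = (-0.0396, -0.0270, 0.0330)
α = I⁻¹(τ − ω×Iω) = (-2.3400, -3.5750, 0.7125)
ω + α·dt = (-1.6872, 0.8140, -0.8430)

ω' = (-1.6872, 0.8140, -0.8430)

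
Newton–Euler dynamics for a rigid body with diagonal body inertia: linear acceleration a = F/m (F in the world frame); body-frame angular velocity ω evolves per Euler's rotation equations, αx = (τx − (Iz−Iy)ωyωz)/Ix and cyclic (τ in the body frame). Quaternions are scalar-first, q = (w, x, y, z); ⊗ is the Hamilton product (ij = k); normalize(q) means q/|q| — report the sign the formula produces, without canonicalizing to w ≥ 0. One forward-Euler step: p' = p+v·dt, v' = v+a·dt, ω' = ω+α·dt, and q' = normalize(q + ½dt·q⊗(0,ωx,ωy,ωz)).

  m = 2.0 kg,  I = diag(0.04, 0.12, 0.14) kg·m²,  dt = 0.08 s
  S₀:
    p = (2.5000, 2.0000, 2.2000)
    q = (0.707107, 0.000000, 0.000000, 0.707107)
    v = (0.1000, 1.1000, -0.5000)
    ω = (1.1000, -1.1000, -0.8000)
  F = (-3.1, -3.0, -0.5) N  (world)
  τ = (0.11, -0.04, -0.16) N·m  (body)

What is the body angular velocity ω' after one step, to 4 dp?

ω×(Iω) gyroscopic = (0.0176, 0.0880, -0.0968)
(τ − ω×Iω)/I = (2.3100, -1.0667, -0.4514)
ω' = ω + α·dt = (1.2848, -1.1853, -0.8361)

ω' = (1.2848, -1.1853, -0.8361)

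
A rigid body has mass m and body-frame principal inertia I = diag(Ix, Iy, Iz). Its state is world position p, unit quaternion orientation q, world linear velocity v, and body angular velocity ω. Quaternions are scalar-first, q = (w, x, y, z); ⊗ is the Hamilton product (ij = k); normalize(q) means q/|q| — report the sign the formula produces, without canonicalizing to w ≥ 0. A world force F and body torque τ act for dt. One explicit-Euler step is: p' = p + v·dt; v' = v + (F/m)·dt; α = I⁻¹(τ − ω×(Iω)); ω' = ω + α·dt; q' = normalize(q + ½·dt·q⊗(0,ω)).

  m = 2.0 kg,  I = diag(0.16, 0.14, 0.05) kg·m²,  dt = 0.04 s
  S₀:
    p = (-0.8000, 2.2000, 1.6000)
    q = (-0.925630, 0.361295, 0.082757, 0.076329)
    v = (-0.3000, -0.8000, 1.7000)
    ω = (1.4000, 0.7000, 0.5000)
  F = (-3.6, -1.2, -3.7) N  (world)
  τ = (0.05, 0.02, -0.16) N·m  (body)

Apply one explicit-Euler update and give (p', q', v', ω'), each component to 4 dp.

gyro term ω×Iω = (-0.0315, 0.0770, -0.0196)
α = I⁻¹(τ − ω×Iω) = (0.5094, -0.4071, -2.8080)
ω' = ω + α·dt = (1.4204, 0.6837, 0.3877)
q⊗(0,ω) = (-0.6019074, -1.3079338, -0.7217279, -0.3257683)
q' = normalize(q + ½dt·q⊗(0,ω)) = (-0.9372, 0.3350, 0.0683, 0.0698)
linear accel F/m = (-1.8000, -0.6000, -1.8500)
p' = p + v·dt = (-0.8120, 2.1680, 1.6680)
v + (F/m)dt = (-0.3720, -0.8240, 1.6260)

p' = (-0.8120, 2.1680, 1.6680)
q' = (-0.9372, 0.3350, 0.0683, 0.0698)
v' = (-0.3720, -0.8240, 1.6260)
ω' = (1.4204, 0.6837, 0.3877)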